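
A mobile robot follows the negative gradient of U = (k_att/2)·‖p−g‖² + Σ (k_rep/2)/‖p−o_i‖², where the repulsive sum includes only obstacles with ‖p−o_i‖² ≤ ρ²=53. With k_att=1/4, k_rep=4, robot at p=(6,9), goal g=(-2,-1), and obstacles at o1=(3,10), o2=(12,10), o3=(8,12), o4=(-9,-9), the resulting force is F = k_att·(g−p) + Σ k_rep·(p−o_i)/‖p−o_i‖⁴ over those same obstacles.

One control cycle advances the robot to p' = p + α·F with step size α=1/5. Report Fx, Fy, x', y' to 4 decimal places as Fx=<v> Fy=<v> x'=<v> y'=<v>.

F_att = 1/4·(g−p) = 1/4·(-8,-10) = (-2.0000,-2.5000)
o1: d²=10 ≤ ρ²=53; F_rep = 4·(3,-1)/10² = (0.1200,-0.0400)
o2: d²=37 ≤ ρ²=53; F_rep = 4·(-6,-1)/37² = (-0.0175,-0.0029)
o3: d²=13 ≤ ρ²=53; F_rep = 4·(-2,-3)/13² = (-0.0473,-0.0710)
o4: d²=549 > ρ²=53 → inactive
F = F_att + ΣF_rep = (-1.9449,-2.6139)
p' = p + 1/5·F = (5.6110,8.4772)

Fx=-1.9449 Fy=-2.6139 x'=5.6110 y'=8.4772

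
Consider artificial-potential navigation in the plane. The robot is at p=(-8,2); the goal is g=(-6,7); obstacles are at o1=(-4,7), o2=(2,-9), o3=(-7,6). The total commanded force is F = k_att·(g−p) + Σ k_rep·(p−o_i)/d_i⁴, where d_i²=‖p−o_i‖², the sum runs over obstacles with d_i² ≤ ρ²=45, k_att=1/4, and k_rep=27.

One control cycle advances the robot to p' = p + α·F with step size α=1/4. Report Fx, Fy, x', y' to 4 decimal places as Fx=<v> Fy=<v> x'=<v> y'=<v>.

Fx=0.3423 Fy=0.7960 x'=-7.9144 y'=2.1990

F_att = 1/4·(g−p) = 1/4·(2,5) = (0.5000,1.2500)
o1: d²=41 ≤ ρ²=45; F_rep = 27·(-4,-5)/41² = (-0.0642,-0.0803)
o2: d²=221 > ρ²=45 → inactive
o3: d²=17 ≤ ρ²=45; F_rep = 27·(-1,-4)/17² = (-0.0934,-0.3737)
F = F_att + ΣF_rep = (0.3423,0.7960)
p' = p + 1/4·F = (-7.9144,2.1990)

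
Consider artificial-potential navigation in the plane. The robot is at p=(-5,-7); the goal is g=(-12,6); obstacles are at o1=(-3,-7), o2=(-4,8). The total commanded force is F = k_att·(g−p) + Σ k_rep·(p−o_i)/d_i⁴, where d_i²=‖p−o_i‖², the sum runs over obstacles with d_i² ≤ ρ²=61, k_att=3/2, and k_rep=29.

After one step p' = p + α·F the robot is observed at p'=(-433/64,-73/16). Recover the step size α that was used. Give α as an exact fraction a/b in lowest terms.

α = 1/8

F_att = 3/2·(g−p) = 3/2·(-7,13) = (-10.5000,19.5000)
o1: d²=4 ≤ ρ²=61; F_rep = 29·(-2,0)/4² = (-3.6250,0.0000)
o2: d²=226 > ρ²=61 → inactive
F = F_att + ΣF_rep = (-14.1250,19.5000)
Δp = p'−p = (-1.7656,2.4375); α = Δx/Fx = (-113/64) / (-113/8) = 1/8
check: Δy/Fy = (39/16) / (39/2) = 1/8 ✓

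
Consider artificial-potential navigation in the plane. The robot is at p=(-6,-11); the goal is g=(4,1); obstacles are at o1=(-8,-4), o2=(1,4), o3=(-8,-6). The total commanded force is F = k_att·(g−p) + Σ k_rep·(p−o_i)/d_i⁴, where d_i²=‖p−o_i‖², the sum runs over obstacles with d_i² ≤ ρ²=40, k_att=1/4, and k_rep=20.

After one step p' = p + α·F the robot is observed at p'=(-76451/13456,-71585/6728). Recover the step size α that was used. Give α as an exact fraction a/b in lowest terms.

α = 1/8

F_att = 1/4·(g−p) = 1/4·(10,12) = (2.5000,3.0000)
o1: d²=53 > ρ²=40 → inactive
o2: d²=274 > ρ²=40 → inactive
o3: d²=29 ≤ ρ²=40; F_rep = 20·(2,-5)/29² = (0.0476,-0.1189)
F = F_att + ΣF_rep = (2.5476,2.8811)
Δp = p'−p = (0.3184,0.3601); α = Δx/Fx = (4285/13456) / (4285/1682) = 1/8
check: Δy/Fy = (2423/6728) / (2423/841) = 1/8 ✓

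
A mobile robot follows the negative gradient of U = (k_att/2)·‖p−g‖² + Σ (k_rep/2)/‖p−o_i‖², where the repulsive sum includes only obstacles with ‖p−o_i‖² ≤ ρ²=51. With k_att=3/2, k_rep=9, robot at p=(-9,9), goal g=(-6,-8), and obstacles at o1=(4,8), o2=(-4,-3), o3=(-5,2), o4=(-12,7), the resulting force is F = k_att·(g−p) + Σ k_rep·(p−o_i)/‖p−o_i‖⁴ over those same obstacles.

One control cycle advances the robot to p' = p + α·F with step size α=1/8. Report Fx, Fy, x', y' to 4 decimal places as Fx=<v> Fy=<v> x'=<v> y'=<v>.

Fx=4.6598 Fy=-25.3935 x'=-8.4175 y'=5.8258

F_att = 3/2·(g−p) = 3/2·(3,-17) = (4.5000,-25.5000)
o1: d²=170 > ρ²=51 → inactive
o2: d²=169 > ρ²=51 → inactive
o3: d²=65 > ρ²=51 → inactive
o4: d²=13 ≤ ρ²=51; F_rep = 9·(3,2)/13² = (0.1598,0.1065)
F = F_att + ΣF_rep = (4.6598,-25.3935)
p' = p + 1/8·F = (-8.4175,5.8258)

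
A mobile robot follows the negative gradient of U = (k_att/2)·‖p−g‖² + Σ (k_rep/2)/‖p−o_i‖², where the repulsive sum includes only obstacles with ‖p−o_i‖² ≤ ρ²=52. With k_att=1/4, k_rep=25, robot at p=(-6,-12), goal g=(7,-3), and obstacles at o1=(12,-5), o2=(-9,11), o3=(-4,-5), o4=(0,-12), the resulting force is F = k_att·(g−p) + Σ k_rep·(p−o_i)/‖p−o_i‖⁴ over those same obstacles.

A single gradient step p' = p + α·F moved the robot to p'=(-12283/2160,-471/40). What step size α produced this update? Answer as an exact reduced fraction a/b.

F_att = 1/4·(g−p) = 1/4·(13,9) = (3.2500,2.2500)
o1: d²=373 > ρ²=52 → inactive
o2: d²=538 > ρ²=52 → inactive
o3: d²=53 > ρ²=52 → inactive
o4: d²=36 ≤ ρ²=52; F_rep = 25·(-6,0)/36² = (-0.1157,0.0000)
F = F_att + ΣF_rep = (3.1343,2.2500)
Δp = p'−p = (0.3134,0.2250); α = Δx/Fx = (677/2160) / (677/216) = 1/10
check: Δy/Fy = (9/40) / (9/4) = 1/10 ✓

α = 1/10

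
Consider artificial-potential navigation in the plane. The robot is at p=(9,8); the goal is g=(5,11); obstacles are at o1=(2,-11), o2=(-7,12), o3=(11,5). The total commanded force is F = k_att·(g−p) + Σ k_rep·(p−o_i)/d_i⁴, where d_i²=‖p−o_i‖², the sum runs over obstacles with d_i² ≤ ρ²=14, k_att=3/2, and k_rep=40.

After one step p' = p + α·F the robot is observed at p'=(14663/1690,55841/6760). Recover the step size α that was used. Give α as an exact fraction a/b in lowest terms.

F_att = 3/2·(g−p) = 3/2·(-4,3) = (-6.0000,4.5000)
o1: d²=410 > ρ²=14 → inactive
o2: d²=272 > ρ²=14 → inactive
o3: d²=13 ≤ ρ²=14; F_rep = 40·(-2,3)/13² = (-0.4734,0.7101)
F = F_att + ΣF_rep = (-6.4734,5.2101)
Δp = p'−p = (-0.3237,0.2605); α = Δx/Fx = (-547/1690) / (-1094/169) = 1/20
check: Δy/Fy = (1761/6760) / (1761/338) = 1/20 ✓

α = 1/20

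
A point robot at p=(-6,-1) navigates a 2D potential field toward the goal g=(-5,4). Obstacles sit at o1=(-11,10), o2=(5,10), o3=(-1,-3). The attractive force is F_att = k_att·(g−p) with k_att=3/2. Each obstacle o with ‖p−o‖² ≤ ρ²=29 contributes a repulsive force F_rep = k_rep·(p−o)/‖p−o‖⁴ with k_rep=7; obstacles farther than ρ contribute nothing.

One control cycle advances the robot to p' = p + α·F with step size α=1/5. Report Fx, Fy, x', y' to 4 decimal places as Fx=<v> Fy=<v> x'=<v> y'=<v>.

F_att = 3/2·(g−p) = 3/2·(1,5) = (1.5000,7.5000)
o1: d²=146 > ρ²=29 → inactive
o2: d²=242 > ρ²=29 → inactive
o3: d²=29 ≤ ρ²=29; F_rep = 7·(-5,2)/29² = (-0.0416,0.0166)
F = F_att + ΣF_rep = (1.4584,7.5166)
p' = p + 1/5·F = (-5.7083,0.5033)

Fx=1.4584 Fy=7.5166 x'=-5.7083 y'=0.5033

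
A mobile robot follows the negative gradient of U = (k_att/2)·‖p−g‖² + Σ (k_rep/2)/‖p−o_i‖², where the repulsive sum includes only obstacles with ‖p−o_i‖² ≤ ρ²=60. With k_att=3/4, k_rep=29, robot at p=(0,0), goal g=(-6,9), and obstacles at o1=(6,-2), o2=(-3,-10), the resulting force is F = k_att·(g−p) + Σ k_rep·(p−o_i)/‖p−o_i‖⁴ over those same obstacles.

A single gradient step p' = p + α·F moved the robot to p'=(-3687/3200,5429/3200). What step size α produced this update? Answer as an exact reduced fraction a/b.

F_att = 3/4·(g−p) = 3/4·(-6,9) = (-4.5000,6.7500)
o1: d²=40 ≤ ρ²=60; F_rep = 29·(-6,2)/40² = (-0.1087,0.0362)
o2: d²=109 > ρ²=60 → inactive
F = F_att + ΣF_rep = (-4.6087,6.7862)
Δp = p'−p = (-1.1522,1.6966); α = Δx/Fx = (-3687/3200) / (-3687/800) = 1/4
check: Δy/Fy = (5429/3200) / (5429/800) = 1/4 ✓

α = 1/4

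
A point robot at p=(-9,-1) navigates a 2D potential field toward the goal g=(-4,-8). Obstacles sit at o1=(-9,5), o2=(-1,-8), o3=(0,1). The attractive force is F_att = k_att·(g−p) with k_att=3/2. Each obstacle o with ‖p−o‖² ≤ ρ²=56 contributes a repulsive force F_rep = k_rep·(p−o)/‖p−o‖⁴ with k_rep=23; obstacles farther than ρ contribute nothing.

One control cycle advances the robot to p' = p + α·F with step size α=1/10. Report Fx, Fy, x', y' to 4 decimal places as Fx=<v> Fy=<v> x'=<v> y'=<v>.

Fx=7.5000 Fy=-10.6065 x'=-8.2500 y'=-2.0606

F_att = 3/2·(g−p) = 3/2·(5,-7) = (7.5000,-10.5000)
o1: d²=36 ≤ ρ²=56; F_rep = 23·(0,-6)/36² = (0.0000,-0.1065)
o2: d²=113 > ρ²=56 → inactive
o3: d²=85 > ρ²=56 → inactive
F = F_att + ΣF_rep = (7.5000,-10.6065)
p' = p + 1/10·F = (-8.2500,-2.0606)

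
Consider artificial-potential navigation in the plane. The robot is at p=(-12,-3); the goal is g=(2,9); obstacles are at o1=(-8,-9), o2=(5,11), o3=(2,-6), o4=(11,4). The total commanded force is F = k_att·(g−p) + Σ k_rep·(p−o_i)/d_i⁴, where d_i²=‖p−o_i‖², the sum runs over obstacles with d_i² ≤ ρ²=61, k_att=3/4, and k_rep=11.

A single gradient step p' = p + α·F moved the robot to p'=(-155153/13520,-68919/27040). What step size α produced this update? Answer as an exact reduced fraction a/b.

F_att = 3/4·(g−p) = 3/4·(14,12) = (10.5000,9.0000)
o1: d²=52 ≤ ρ²=61; F_rep = 11·(-4,6)/52² = (-0.0163,0.0244)
o2: d²=485 > ρ²=61 → inactive
o3: d²=205 > ρ²=61 → inactive
o4: d²=578 > ρ²=61 → inactive
F = F_att + ΣF_rep = (10.4837,9.0244)
Δp = p'−p = (0.5242,0.4512); α = Δx/Fx = (7087/13520) / (7087/676) = 1/20
check: Δy/Fy = (12201/27040) / (12201/1352) = 1/20 ✓

α = 1/20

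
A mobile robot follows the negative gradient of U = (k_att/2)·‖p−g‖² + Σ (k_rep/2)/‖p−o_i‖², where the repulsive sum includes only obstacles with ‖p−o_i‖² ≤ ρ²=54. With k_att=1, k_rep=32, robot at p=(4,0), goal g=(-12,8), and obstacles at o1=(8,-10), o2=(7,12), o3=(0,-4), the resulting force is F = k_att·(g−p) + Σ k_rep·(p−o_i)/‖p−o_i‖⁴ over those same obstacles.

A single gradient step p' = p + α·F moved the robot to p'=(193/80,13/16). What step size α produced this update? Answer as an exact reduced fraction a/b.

α = 1/10

F_att = 1·(g−p) = 1·(-16,8) = (-16.0000,8.0000)
o1: d²=116 > ρ²=54 → inactive
o2: d²=153 > ρ²=54 → inactive
o3: d²=32 ≤ ρ²=54; F_rep = 32·(4,4)/32² = (0.1250,0.1250)
F = F_att + ΣF_rep = (-15.8750,8.1250)
Δp = p'−p = (-1.5875,0.8125); α = Δx/Fx = (-127/80) / (-127/8) = 1/10
check: Δy/Fy = (13/16) / (65/8) = 1/10 ✓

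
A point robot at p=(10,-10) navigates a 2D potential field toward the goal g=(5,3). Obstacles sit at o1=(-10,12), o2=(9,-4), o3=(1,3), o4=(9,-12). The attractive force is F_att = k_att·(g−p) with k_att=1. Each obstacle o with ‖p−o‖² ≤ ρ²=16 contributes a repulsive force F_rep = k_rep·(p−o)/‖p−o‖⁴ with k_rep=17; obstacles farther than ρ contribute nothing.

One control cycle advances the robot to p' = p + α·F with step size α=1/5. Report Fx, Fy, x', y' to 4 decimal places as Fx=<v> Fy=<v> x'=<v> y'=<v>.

Fx=-4.3200 Fy=14.3600 x'=9.1360 y'=-7.1280

F_att = 1·(g−p) = 1·(-5,13) = (-5.0000,13.0000)
o1: d²=884 > ρ²=16 → inactive
o2: d²=37 > ρ²=16 → inactive
o3: d²=250 > ρ²=16 → inactive
o4: d²=5 ≤ ρ²=16; F_rep = 17·(1,2)/5² = (0.6800,1.3600)
F = F_att + ΣF_rep = (-4.3200,14.3600)
p' = p + 1/5·F = (9.1360,-7.1280)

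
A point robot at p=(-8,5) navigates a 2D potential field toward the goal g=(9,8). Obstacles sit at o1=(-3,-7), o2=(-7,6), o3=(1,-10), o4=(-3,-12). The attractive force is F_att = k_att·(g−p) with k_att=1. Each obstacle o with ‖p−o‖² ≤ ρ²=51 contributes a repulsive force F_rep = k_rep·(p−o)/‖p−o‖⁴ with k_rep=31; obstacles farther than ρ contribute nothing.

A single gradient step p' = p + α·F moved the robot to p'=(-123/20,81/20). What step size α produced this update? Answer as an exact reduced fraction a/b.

F_att = 1·(g−p) = 1·(17,3) = (17.0000,3.0000)
o1: d²=169 > ρ²=51 → inactive
o2: d²=2 ≤ ρ²=51; F_rep = 31·(-1,-1)/2² = (-7.7500,-7.7500)
o3: d²=306 > ρ²=51 → inactive
o4: d²=314 > ρ²=51 → inactive
F = F_att + ΣF_rep = (9.2500,-4.7500)
Δp = p'−p = (1.8500,-0.9500); α = Δx/Fx = (37/20) / (37/4) = 1/5
check: Δy/Fy = (-19/20) / (-19/4) = 1/5 ✓

α = 1/5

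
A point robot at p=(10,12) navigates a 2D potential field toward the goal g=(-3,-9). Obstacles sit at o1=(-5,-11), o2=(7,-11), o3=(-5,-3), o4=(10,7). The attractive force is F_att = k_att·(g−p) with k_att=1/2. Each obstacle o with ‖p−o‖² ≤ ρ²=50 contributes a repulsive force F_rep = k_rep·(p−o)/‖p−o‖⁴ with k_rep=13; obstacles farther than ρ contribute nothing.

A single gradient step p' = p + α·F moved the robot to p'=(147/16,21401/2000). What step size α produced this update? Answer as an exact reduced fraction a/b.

F_att = 1/2·(g−p) = 1/2·(-13,-21) = (-6.5000,-10.5000)
o1: d²=754 > ρ²=50 → inactive
o2: d²=538 > ρ²=50 → inactive
o3: d²=450 > ρ²=50 → inactive
o4: d²=25 ≤ ρ²=50; F_rep = 13·(0,5)/25² = (0.0000,0.1040)
F = F_att + ΣF_rep = (-6.5000,-10.3960)
Δp = p'−p = (-0.8125,-1.2995); α = Δx/Fx = (-13/16) / (-13/2) = 1/8
check: Δy/Fy = (-2599/2000) / (-2599/250) = 1/8 ✓

α = 1/8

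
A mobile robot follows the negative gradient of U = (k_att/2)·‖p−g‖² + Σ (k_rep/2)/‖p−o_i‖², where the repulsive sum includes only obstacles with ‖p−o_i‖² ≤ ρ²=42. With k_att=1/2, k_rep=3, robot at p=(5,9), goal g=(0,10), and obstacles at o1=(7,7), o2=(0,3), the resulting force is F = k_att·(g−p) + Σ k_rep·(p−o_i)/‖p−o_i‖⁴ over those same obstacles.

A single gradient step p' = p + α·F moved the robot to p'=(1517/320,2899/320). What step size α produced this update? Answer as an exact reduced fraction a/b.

F_att = 1/2·(g−p) = 1/2·(-5,1) = (-2.5000,0.5000)
o1: d²=8 ≤ ρ²=42; F_rep = 3·(-2,2)/8² = (-0.0938,0.0938)
o2: d²=61 > ρ²=42 → inactive
F = F_att + ΣF_rep = (-2.5938,0.5938)
Δp = p'−p = (-0.2594,0.0594); α = Δx/Fx = (-83/320) / (-83/32) = 1/10
check: Δy/Fy = (19/320) / (19/32) = 1/10 ✓

α = 1/10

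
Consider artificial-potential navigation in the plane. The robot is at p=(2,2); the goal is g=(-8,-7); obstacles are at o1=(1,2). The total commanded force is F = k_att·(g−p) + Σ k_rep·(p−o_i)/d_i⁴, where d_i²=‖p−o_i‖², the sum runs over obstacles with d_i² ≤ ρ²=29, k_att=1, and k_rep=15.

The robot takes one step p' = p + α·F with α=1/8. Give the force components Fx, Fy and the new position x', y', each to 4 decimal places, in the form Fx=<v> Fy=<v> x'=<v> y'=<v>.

F_att = 1·(g−p) = 1·(-10,-9) = (-10.0000,-9.0000)
o1: d²=1 ≤ ρ²=29; F_rep = 15·(1,0)/1² = (15.0000,0.0000)
F = F_att + ΣF_rep = (5.0000,-9.0000)
p' = p + 1/8·F = (2.6250,0.8750)

Fx=5.0000 Fy=-9.0000 x'=2.6250 y'=0.8750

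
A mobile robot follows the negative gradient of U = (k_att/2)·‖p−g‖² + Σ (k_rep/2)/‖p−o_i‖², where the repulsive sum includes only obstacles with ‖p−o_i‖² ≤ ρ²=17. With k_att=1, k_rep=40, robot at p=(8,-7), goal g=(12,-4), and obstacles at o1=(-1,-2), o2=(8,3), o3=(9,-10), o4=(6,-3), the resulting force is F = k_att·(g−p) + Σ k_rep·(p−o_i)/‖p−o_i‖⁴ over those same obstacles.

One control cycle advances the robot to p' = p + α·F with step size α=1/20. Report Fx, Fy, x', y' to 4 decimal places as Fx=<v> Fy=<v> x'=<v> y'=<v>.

Fx=3.6000 Fy=4.2000 x'=8.1800 y'=-6.7900

F_att = 1·(g−p) = 1·(4,3) = (4.0000,3.0000)
o1: d²=106 > ρ²=17 → inactive
o2: d²=100 > ρ²=17 → inactive
o3: d²=10 ≤ ρ²=17; F_rep = 40·(-1,3)/10² = (-0.4000,1.2000)
o4: d²=20 > ρ²=17 → inactive
F = F_att + ΣF_rep = (3.6000,4.2000)
p' = p + 1/20·F = (8.1800,-6.7900)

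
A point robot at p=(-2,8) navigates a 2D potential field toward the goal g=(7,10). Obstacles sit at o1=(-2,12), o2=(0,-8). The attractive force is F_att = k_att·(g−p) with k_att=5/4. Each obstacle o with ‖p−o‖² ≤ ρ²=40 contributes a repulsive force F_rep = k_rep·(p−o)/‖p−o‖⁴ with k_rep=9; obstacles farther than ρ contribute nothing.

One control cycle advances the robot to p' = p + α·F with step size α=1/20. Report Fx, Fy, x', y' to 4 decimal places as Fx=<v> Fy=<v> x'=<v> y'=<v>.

Fx=11.2500 Fy=2.3594 x'=-1.4375 y'=8.1180

F_att = 5/4·(g−p) = 5/4·(9,2) = (11.2500,2.5000)
o1: d²=16 ≤ ρ²=40; F_rep = 9·(0,-4)/16² = (0.0000,-0.1406)
o2: d²=260 > ρ²=40 → inactive
F = F_att + ΣF_rep = (11.2500,2.3594)
p' = p + 1/20·F = (-1.4375,8.1180)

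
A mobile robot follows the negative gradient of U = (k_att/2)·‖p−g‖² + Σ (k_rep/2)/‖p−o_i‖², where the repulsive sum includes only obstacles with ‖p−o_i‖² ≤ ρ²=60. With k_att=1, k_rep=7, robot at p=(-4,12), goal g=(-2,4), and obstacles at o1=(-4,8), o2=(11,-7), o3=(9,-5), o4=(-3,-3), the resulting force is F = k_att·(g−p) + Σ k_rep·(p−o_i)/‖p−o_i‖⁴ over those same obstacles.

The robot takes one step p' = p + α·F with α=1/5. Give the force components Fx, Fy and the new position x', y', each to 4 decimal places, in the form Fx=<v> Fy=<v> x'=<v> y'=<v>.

F_att = 1·(g−p) = 1·(2,-8) = (2.0000,-8.0000)
o1: d²=16 ≤ ρ²=60; F_rep = 7·(0,4)/16² = (0.0000,0.1094)
o2: d²=586 > ρ²=60 → inactive
o3: d²=458 > ρ²=60 → inactive
o4: d²=226 > ρ²=60 → inactive
F = F_att + ΣF_rep = (2.0000,-7.8906)
p' = p + 1/5·F = (-3.6000,10.4219)

Fx=2.0000 Fy=-7.8906 x'=-3.6000 y'=10.4219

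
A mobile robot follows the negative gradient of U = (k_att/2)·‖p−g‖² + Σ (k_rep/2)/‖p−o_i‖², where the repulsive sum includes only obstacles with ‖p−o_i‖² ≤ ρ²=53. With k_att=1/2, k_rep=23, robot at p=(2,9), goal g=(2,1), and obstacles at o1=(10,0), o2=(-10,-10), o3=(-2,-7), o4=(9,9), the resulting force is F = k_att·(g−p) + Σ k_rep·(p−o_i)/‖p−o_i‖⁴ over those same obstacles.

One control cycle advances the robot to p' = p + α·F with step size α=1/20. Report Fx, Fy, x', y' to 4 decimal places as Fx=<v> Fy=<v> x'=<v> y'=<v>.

Fx=-0.0671 Fy=-4.0000 x'=1.9966 y'=8.8000

F_att = 1/2·(g−p) = 1/2·(0,-8) = (0.0000,-4.0000)
o1: d²=145 > ρ²=53 → inactive
o2: d²=505 > ρ²=53 → inactive
o3: d²=272 > ρ²=53 → inactive
o4: d²=49 ≤ ρ²=53; F_rep = 23·(-7,0)/49² = (-0.0671,0.0000)
F = F_att + ΣF_rep = (-0.0671,-4.0000)
p' = p + 1/20·F = (1.9966,8.8000)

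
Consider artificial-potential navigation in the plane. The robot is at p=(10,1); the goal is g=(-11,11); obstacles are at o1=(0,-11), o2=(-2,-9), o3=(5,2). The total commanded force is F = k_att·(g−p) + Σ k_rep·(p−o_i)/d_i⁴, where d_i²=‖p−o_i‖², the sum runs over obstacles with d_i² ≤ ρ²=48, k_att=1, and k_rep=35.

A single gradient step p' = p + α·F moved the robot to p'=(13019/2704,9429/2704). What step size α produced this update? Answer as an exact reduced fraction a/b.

α = 1/4

F_att = 1·(g−p) = 1·(-21,10) = (-21.0000,10.0000)
o1: d²=244 > ρ²=48 → inactive
o2: d²=244 > ρ²=48 → inactive
o3: d²=26 ≤ ρ²=48; F_rep = 35·(5,-1)/26² = (0.2589,-0.0518)
F = F_att + ΣF_rep = (-20.7411,9.9482)
Δp = p'−p = (-5.1853,2.4871); α = Δx/Fx = (-14021/2704) / (-14021/676) = 1/4
check: Δy/Fy = (6725/2704) / (6725/676) = 1/4 ✓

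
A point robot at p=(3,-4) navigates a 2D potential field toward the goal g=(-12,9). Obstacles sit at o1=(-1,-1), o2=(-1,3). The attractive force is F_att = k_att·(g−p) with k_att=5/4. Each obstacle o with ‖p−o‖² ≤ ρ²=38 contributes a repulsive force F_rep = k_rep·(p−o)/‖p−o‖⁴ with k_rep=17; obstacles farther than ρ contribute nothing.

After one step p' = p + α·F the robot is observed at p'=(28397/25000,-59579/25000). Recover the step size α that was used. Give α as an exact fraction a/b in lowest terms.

F_att = 5/4·(g−p) = 5/4·(-15,13) = (-18.7500,16.2500)
o1: d²=25 ≤ ρ²=38; F_rep = 17·(4,-3)/25² = (0.1088,-0.0816)
o2: d²=65 > ρ²=38 → inactive
F = F_att + ΣF_rep = (-18.6412,16.1684)
Δp = p'−p = (-1.8641,1.6168); α = Δx/Fx = (-46603/25000) / (-46603/2500) = 1/10
check: Δy/Fy = (40421/25000) / (40421/2500) = 1/10 ✓

α = 1/10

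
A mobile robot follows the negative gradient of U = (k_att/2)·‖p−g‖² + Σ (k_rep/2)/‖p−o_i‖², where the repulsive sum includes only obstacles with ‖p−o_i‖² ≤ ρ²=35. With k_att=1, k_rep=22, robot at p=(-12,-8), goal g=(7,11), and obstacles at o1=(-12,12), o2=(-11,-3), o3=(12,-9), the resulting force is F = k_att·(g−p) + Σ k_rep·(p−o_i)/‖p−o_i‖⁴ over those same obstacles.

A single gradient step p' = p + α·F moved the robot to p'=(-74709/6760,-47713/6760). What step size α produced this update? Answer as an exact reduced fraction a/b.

F_att = 1·(g−p) = 1·(19,19) = (19.0000,19.0000)
o1: d²=400 > ρ²=35 → inactive
o2: d²=26 ≤ ρ²=35; F_rep = 22·(-1,-5)/26² = (-0.0325,-0.1627)
o3: d²=577 > ρ²=35 → inactive
F = F_att + ΣF_rep = (18.9675,18.8373)
Δp = p'−p = (0.9484,0.9419); α = Δx/Fx = (6411/6760) / (6411/338) = 1/20
check: Δy/Fy = (6367/6760) / (6367/338) = 1/20 ✓

α = 1/20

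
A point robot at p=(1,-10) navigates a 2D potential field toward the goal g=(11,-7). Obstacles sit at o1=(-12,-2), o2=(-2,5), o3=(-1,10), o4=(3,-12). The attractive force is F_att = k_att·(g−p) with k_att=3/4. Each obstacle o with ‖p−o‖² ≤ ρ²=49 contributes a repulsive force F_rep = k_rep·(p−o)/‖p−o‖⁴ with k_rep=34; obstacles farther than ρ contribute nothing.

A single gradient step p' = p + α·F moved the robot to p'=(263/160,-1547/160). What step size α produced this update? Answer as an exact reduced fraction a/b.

F_att = 3/4·(g−p) = 3/4·(10,3) = (7.5000,2.2500)
o1: d²=233 > ρ²=49 → inactive
o2: d²=234 > ρ²=49 → inactive
o3: d²=404 > ρ²=49 → inactive
o4: d²=8 ≤ ρ²=49; F_rep = 34·(-2,2)/8² = (-1.0625,1.0625)
F = F_att + ΣF_rep = (6.4375,3.3125)
Δp = p'−p = (0.6438,0.3312); α = Δx/Fx = (103/160) / (103/16) = 1/10
check: Δy/Fy = (53/160) / (53/16) = 1/10 ✓

α = 1/10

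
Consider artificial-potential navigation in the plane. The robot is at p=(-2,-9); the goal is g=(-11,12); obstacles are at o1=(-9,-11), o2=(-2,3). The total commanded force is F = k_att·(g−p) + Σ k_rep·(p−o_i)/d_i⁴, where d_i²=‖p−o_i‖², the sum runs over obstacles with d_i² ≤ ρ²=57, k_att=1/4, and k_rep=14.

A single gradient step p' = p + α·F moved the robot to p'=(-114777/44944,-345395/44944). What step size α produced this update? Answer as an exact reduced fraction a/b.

F_att = 1/4·(g−p) = 1/4·(-9,21) = (-2.2500,5.2500)
o1: d²=53 ≤ ρ²=57; F_rep = 14·(7,2)/53² = (0.0349,0.0100)
o2: d²=144 > ρ²=57 → inactive
F = F_att + ΣF_rep = (-2.2151,5.2600)
Δp = p'−p = (-0.5538,1.3150); α = Δx/Fx = (-24889/44944) / (-24889/11236) = 1/4
check: Δy/Fy = (59101/44944) / (59101/11236) = 1/4 ✓

α = 1/4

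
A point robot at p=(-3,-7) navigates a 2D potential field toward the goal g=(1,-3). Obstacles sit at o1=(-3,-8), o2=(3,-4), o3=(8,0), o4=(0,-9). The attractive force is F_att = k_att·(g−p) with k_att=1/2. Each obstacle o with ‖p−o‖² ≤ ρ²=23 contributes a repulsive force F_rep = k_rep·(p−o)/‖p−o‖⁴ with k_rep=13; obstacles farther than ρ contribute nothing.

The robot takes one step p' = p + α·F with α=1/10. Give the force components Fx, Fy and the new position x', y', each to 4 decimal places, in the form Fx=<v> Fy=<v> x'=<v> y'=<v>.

Fx=1.7692 Fy=15.1538 x'=-2.8231 y'=-5.4846

F_att = 1/2·(g−p) = 1/2·(4,4) = (2.0000,2.0000)
o1: d²=1 ≤ ρ²=23; F_rep = 13·(0,1)/1² = (0.0000,13.0000)
o2: d²=45 > ρ²=23 → inactive
o3: d²=170 > ρ²=23 → inactive
o4: d²=13 ≤ ρ²=23; F_rep = 13·(-3,2)/13² = (-0.2308,0.1538)
F = F_att + ΣF_rep = (1.7692,15.1538)
p' = p + 1/10·F = (-2.8231,-5.4846)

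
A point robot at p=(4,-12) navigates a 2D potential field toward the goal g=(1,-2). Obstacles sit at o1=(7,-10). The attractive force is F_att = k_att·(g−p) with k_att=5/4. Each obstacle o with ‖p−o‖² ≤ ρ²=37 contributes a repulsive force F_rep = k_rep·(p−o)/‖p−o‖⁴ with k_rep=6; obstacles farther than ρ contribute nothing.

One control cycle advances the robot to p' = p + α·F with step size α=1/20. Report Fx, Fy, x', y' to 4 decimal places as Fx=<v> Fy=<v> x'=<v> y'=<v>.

F_att = 5/4·(g−p) = 5/4·(-3,10) = (-3.7500,12.5000)
o1: d²=13 ≤ ρ²=37; F_rep = 6·(-3,-2)/13² = (-0.1065,-0.0710)
F = F_att + ΣF_rep = (-3.8565,12.4290)
p' = p + 1/20·F = (3.8072,-11.3786)

Fx=-3.8565 Fy=12.4290 x'=3.8072 y'=-11.3786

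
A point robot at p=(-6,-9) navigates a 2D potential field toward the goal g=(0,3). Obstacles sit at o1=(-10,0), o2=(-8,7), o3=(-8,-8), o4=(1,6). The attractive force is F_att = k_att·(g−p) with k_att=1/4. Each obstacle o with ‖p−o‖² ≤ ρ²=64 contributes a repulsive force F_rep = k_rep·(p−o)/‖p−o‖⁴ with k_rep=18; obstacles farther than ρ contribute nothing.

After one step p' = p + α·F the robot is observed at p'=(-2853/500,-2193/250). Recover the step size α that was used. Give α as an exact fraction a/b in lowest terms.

α = 1/10

F_att = 1/4·(g−p) = 1/4·(6,12) = (1.5000,3.0000)
o1: d²=97 > ρ²=64 → inactive
o2: d²=260 > ρ²=64 → inactive
o3: d²=5 ≤ ρ²=64; F_rep = 18·(2,-1)/5² = (1.4400,-0.7200)
o4: d²=274 > ρ²=64 → inactive
F = F_att + ΣF_rep = (2.9400,2.2800)
Δp = p'−p = (0.2940,0.2280); α = Δx/Fx = (147/500) / (147/50) = 1/10
check: Δy/Fy = (57/250) / (57/25) = 1/10 ✓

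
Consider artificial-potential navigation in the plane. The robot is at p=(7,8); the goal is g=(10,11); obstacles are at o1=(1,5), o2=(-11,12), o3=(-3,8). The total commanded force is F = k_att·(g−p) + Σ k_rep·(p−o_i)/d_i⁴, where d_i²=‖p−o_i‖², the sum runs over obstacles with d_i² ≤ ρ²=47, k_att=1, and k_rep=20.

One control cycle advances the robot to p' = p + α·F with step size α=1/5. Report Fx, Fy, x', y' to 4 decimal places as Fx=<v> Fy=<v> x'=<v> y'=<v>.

Fx=3.0593 Fy=3.0296 x'=7.6119 y'=8.6059

F_att = 1·(g−p) = 1·(3,3) = (3.0000,3.0000)
o1: d²=45 ≤ ρ²=47; F_rep = 20·(6,3)/45² = (0.0593,0.0296)
o2: d²=340 > ρ²=47 → inactive
o3: d²=100 > ρ²=47 → inactive
F = F_att + ΣF_rep = (3.0593,3.0296)
p' = p + 1/5·F = (7.6119,8.6059)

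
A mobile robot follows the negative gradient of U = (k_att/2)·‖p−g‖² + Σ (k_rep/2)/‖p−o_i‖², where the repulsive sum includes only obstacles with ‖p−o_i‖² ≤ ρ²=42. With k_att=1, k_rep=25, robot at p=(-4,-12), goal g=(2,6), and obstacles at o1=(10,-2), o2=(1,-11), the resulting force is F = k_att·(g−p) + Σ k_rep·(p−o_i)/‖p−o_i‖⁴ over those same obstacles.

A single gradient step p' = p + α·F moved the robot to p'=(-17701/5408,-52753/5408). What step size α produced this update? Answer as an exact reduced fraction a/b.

α = 1/8

F_att = 1·(g−p) = 1·(6,18) = (6.0000,18.0000)
o1: d²=296 > ρ²=42 → inactive
o2: d²=26 ≤ ρ²=42; F_rep = 25·(-5,-1)/26² = (-0.1849,-0.0370)
F = F_att + ΣF_rep = (5.8151,17.9630)
Δp = p'−p = (0.7269,2.2454); α = Δx/Fx = (3931/5408) / (3931/676) = 1/8
check: Δy/Fy = (12143/5408) / (12143/676) = 1/8 ✓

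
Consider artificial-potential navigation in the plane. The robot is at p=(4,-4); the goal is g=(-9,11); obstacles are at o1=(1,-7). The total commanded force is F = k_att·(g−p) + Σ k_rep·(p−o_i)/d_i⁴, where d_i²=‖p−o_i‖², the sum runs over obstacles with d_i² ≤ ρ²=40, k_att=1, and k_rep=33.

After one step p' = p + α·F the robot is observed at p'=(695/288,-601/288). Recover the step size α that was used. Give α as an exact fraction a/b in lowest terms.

α = 1/8

F_att = 1·(g−p) = 1·(-13,15) = (-13.0000,15.0000)
o1: d²=18 ≤ ρ²=40; F_rep = 33·(3,3)/18² = (0.3056,0.3056)
F = F_att + ΣF_rep = (-12.6944,15.3056)
Δp = p'−p = (-1.5868,1.9132); α = Δx/Fx = (-457/288) / (-457/36) = 1/8
check: Δy/Fy = (551/288) / (551/36) = 1/8 ✓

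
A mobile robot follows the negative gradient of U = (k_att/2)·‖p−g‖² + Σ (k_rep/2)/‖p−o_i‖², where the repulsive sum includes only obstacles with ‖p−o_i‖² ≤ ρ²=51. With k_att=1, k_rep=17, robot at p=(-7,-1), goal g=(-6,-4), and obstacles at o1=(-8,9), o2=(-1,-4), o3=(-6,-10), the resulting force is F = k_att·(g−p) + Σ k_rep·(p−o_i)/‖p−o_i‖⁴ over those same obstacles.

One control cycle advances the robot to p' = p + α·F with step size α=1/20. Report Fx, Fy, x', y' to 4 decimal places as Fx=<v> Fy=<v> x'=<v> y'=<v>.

F_att = 1·(g−p) = 1·(1,-3) = (1.0000,-3.0000)
o1: d²=101 > ρ²=51 → inactive
o2: d²=45 ≤ ρ²=51; F_rep = 17·(-6,3)/45² = (-0.0504,0.0252)
o3: d²=82 > ρ²=51 → inactive
F = F_att + ΣF_rep = (0.9496,-2.9748)
p' = p + 1/20·F = (-6.9525,-1.1487)

Fx=0.9496 Fy=-2.9748 x'=-6.9525 y'=-1.1487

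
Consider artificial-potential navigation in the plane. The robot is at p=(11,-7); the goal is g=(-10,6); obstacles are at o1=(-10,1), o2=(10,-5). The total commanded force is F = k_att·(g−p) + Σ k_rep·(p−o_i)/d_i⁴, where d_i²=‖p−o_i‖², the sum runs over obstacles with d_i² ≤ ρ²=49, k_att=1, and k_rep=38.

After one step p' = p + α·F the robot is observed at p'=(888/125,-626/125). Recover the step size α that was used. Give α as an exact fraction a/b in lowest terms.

F_att = 1·(g−p) = 1·(-21,13) = (-21.0000,13.0000)
o1: d²=505 > ρ²=49 → inactive
o2: d²=5 ≤ ρ²=49; F_rep = 38·(1,-2)/5² = (1.5200,-3.0400)
F = F_att + ΣF_rep = (-19.4800,9.9600)
Δp = p'−p = (-3.8960,1.9920); α = Δx/Fx = (-487/125) / (-487/25) = 1/5
check: Δy/Fy = (249/125) / (249/25) = 1/5 ✓

α = 1/5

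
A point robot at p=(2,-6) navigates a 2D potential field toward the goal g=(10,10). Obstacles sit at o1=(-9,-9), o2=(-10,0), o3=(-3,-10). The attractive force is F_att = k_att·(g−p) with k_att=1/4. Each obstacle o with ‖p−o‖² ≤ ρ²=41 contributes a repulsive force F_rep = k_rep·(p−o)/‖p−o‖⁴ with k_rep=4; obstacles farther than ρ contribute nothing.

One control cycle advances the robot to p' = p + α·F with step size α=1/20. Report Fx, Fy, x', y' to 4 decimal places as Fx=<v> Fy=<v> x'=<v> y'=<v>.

Fx=2.0119 Fy=4.0095 x'=2.1006 y'=-5.7995

F_att = 1/4·(g−p) = 1/4·(8,16) = (2.0000,4.0000)
o1: d²=130 > ρ²=41 → inactive
o2: d²=180 > ρ²=41 → inactive
o3: d²=41 ≤ ρ²=41; F_rep = 4·(5,4)/41² = (0.0119,0.0095)
F = F_att + ΣF_rep = (2.0119,4.0095)
p' = p + 1/20·F = (2.1006,-5.7995)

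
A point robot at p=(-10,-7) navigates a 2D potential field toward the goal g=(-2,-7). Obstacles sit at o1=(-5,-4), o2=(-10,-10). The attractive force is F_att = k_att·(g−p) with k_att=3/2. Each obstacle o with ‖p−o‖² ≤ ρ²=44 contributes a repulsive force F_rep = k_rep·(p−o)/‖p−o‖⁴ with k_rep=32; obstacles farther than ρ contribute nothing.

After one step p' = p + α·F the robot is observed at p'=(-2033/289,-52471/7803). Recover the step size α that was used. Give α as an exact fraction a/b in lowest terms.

F_att = 3/2·(g−p) = 3/2·(8,0) = (12.0000,0.0000)
o1: d²=34 ≤ ρ²=44; F_rep = 32·(-5,-3)/34² = (-0.1384,-0.0830)
o2: d²=9 ≤ ρ²=44; F_rep = 32·(0,3)/9² = (0.0000,1.1852)
F = F_att + ΣF_rep = (11.8616,1.1021)
Δp = p'−p = (2.9654,0.2755); α = Δx/Fx = (857/289) / (3428/289) = 1/4
check: Δy/Fy = (2150/7803) / (8600/7803) = 1/4 ✓

α = 1/4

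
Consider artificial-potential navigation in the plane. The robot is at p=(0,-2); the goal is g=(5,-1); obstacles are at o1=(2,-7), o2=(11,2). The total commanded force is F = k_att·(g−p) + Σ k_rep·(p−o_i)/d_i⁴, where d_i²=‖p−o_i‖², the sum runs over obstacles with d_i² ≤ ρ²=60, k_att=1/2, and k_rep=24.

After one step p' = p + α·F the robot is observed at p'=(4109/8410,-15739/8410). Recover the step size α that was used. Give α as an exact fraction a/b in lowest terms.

α = 1/5

F_att = 1/2·(g−p) = 1/2·(5,1) = (2.5000,0.5000)
o1: d²=29 ≤ ρ²=60; F_rep = 24·(-2,5)/29² = (-0.0571,0.1427)
o2: d²=137 > ρ²=60 → inactive
F = F_att + ΣF_rep = (2.4429,0.6427)
Δp = p'−p = (0.4886,0.1285); α = Δx/Fx = (4109/8410) / (4109/1682) = 1/5
check: Δy/Fy = (1081/8410) / (1081/1682) = 1/5 ✓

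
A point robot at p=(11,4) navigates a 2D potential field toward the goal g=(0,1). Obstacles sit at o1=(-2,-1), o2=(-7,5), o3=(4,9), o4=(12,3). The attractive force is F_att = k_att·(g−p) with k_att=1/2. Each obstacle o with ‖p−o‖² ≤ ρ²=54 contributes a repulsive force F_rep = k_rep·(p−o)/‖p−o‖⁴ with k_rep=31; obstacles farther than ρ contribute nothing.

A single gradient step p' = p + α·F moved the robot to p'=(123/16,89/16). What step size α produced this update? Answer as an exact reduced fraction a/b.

α = 1/4

F_att = 1/2·(g−p) = 1/2·(-11,-3) = (-5.5000,-1.5000)
o1: d²=194 > ρ²=54 → inactive
o2: d²=325 > ρ²=54 → inactive
o3: d²=74 > ρ²=54 → inactive
o4: d²=2 ≤ ρ²=54; F_rep = 31·(-1,1)/2² = (-7.7500,7.7500)
F = F_att + ΣF_rep = (-13.2500,6.2500)
Δp = p'−p = (-3.3125,1.5625); α = Δx/Fx = (-53/16) / (-53/4) = 1/4
check: Δy/Fy = (25/16) / (25/4) = 1/4 ✓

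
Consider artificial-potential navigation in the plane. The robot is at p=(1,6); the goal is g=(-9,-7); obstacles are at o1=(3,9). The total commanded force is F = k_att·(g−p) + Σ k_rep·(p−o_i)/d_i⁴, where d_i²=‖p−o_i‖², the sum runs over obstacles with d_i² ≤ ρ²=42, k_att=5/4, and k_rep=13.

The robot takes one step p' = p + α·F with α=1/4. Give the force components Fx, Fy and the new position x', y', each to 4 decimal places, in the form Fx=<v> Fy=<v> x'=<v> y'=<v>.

Fx=-12.6538 Fy=-16.4808 x'=-2.1635 y'=1.8798

F_att = 5/4·(g−p) = 5/4·(-10,-13) = (-12.5000,-16.2500)
o1: d²=13 ≤ ρ²=42; F_rep = 13·(-2,-3)/13² = (-0.1538,-0.2308)
F = F_att + ΣF_rep = (-12.6538,-16.4808)
p' = p + 1/4·F = (-2.1635,1.8798)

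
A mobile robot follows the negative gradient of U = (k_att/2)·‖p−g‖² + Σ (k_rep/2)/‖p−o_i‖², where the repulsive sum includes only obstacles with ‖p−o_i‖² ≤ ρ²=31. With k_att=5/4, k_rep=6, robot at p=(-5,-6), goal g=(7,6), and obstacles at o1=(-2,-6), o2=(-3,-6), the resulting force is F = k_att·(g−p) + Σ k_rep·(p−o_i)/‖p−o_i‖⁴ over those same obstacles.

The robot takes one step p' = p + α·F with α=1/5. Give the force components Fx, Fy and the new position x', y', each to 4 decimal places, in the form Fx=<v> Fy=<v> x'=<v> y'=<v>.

Fx=14.0278 Fy=15.0000 x'=-2.1944 y'=-3.0000

F_att = 5/4·(g−p) = 5/4·(12,12) = (15.0000,15.0000)
o1: d²=9 ≤ ρ²=31; F_rep = 6·(-3,0)/9² = (-0.2222,0.0000)
o2: d²=4 ≤ ρ²=31; F_rep = 6·(-2,0)/4² = (-0.7500,0.0000)
F = F_att + ΣF_rep = (14.0278,15.0000)
p' = p + 1/5·F = (-2.1944,-3.0000)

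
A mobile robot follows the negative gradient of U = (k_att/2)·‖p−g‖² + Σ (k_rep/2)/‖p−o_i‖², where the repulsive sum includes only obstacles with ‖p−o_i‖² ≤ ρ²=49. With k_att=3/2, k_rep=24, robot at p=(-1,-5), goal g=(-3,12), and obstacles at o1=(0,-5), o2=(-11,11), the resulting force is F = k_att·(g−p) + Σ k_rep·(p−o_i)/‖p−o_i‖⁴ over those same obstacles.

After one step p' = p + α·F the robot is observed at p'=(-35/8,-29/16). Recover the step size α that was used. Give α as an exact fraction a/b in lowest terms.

F_att = 3/2·(g−p) = 3/2·(-2,17) = (-3.0000,25.5000)
o1: d²=1 ≤ ρ²=49; F_rep = 24·(-1,0)/1² = (-24.0000,0.0000)
o2: d²=356 > ρ²=49 → inactive
F = F_att + ΣF_rep = (-27.0000,25.5000)
Δp = p'−p = (-3.3750,3.1875); α = Δx/Fx = (-27/8) / (-27) = 1/8
check: Δy/Fy = (51/16) / (51/2) = 1/8 ✓

α = 1/8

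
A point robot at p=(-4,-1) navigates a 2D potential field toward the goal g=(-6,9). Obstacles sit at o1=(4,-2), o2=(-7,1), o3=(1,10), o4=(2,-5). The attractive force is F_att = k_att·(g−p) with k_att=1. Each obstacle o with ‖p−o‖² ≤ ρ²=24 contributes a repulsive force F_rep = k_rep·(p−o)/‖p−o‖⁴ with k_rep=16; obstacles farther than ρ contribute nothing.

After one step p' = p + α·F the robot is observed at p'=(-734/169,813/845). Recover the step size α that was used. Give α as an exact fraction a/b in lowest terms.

α = 1/5

F_att = 1·(g−p) = 1·(-2,10) = (-2.0000,10.0000)
o1: d²=65 > ρ²=24 → inactive
o2: d²=13 ≤ ρ²=24; F_rep = 16·(3,-2)/13² = (0.2840,-0.1893)
o3: d²=146 > ρ²=24 → inactive
o4: d²=52 > ρ²=24 → inactive
F = F_att + ΣF_rep = (-1.7160,9.8107)
Δp = p'−p = (-0.3432,1.9621); α = Δx/Fx = (-58/169) / (-290/169) = 1/5
check: Δy/Fy = (1658/845) / (1658/169) = 1/5 ✓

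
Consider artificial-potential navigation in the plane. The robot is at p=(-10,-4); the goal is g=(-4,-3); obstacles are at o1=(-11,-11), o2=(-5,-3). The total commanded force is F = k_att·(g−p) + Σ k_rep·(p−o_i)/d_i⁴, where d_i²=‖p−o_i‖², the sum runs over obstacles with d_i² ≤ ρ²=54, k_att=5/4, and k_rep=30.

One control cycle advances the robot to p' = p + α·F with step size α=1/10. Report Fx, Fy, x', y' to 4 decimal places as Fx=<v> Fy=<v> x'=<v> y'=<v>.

Fx=7.2901 Fy=1.2896 x'=-9.2710 y'=-3.8710

F_att = 5/4·(g−p) = 5/4·(6,1) = (7.5000,1.2500)
o1: d²=50 ≤ ρ²=54; F_rep = 30·(1,7)/50² = (0.0120,0.0840)
o2: d²=26 ≤ ρ²=54; F_rep = 30·(-5,-1)/26² = (-0.2219,-0.0444)
F = F_att + ΣF_rep = (7.2901,1.2896)
p' = p + 1/10·F = (-9.2710,-3.8710)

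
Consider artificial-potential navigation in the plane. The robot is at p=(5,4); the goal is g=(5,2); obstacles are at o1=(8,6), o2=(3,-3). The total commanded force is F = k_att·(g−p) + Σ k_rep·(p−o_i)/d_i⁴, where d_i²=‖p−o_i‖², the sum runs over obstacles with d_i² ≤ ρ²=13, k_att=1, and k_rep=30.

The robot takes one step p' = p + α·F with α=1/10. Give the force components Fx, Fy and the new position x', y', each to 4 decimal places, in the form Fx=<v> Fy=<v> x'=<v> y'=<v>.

F_att = 1·(g−p) = 1·(0,-2) = (0.0000,-2.0000)
o1: d²=13 ≤ ρ²=13; F_rep = 30·(-3,-2)/13² = (-0.5325,-0.3550)
o2: d²=53 > ρ²=13 → inactive
F = F_att + ΣF_rep = (-0.5325,-2.3550)
p' = p + 1/10·F = (4.9467,3.7645)

Fx=-0.5325 Fy=-2.3550 x'=4.9467 y'=3.7645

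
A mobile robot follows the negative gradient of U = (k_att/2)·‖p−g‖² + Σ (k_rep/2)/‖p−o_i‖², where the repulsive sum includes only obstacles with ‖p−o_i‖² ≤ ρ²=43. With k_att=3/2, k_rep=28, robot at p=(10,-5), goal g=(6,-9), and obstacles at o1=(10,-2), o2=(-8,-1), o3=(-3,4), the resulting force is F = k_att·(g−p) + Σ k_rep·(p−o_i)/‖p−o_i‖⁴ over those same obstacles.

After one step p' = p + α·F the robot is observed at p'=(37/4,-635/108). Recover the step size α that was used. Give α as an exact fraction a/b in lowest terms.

F_att = 3/2·(g−p) = 3/2·(-4,-4) = (-6.0000,-6.0000)
o1: d²=9 ≤ ρ²=43; F_rep = 28·(0,-3)/9² = (0.0000,-1.0370)
o2: d²=340 > ρ²=43 → inactive
o3: d²=250 > ρ²=43 → inactive
F = F_att + ΣF_rep = (-6.0000,-7.0370)
Δp = p'−p = (-0.7500,-0.8796); α = Δx/Fx = (-3/4) / (-6) = 1/8
check: Δy/Fy = (-95/108) / (-190/27) = 1/8 ✓

α = 1/8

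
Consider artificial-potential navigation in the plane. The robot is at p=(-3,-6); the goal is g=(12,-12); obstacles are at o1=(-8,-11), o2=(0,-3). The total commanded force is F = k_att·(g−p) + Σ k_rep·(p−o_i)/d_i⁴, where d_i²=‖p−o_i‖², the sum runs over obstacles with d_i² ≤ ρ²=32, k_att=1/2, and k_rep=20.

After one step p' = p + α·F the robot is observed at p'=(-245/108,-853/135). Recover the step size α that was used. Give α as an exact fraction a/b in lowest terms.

F_att = 1/2·(g−p) = 1/2·(15,-6) = (7.5000,-3.0000)
o1: d²=50 > ρ²=32 → inactive
o2: d²=18 ≤ ρ²=32; F_rep = 20·(-3,-3)/18² = (-0.1852,-0.1852)
F = F_att + ΣF_rep = (7.3148,-3.1852)
Δp = p'−p = (0.7315,-0.3185); α = Δx/Fx = (79/108) / (395/54) = 1/10
check: Δy/Fy = (-43/135) / (-86/27) = 1/10 ✓

α = 1/10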